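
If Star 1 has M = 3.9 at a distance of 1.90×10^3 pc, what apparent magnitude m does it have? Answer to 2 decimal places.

15.29

m = M + 5 log₁₀(d/10 pc) = 3.9 + 5 log₁₀(1.90×10^3/10)
  = 3.9 + 5 × 2.279 = 3.9 + 11.39 = 15.29.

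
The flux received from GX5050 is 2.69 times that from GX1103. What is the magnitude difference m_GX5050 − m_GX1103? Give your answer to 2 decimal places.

m_GX5050 − m_GX1103 = −2.5 log₁₀(F_GX5050/F_GX1103) = −2.5 log₁₀(2.69) = −2.5 × (0.430) = -1.074.

-1.07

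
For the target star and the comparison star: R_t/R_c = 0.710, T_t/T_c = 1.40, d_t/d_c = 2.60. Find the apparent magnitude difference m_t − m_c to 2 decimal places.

1.36

L_t/L_c = (0.710)²(1.40)⁴ = 1.937.
F_t/F_c = (L_t/L_c)/(d_t/d_c)² = 1.937/6.760 = 0.2865.
m_t − m_c = −2.5 log₁₀(0.2865) = 1.36.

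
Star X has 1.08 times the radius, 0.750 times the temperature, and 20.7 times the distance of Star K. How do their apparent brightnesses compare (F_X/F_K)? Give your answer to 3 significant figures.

L_X/L_K = (R_X/R_K)²(T_X/T_K)⁴ = (1.08)² × (0.750)⁴ = 0.3691.
F_X/F_K = (L_X/L_K)/(d_X/d_K)² = 0.3691 / (20.7)² = 8.613×10^-4.

8.61×10^-4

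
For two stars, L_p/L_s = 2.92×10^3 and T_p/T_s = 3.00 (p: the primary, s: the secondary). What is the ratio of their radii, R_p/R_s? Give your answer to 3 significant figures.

6.00

L ∝ R²T⁴ gives R ∝ √L / T², so
R_p/R_s = √(2.92×10^3) / (3.00)² = 54.04 / 9.000 = 6.004.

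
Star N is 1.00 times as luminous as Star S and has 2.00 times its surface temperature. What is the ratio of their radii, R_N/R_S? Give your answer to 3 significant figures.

L ∝ R²T⁴ gives R ∝ √L / T², so
R_N/R_S = √(1.00) / (2.00)² = 1.000 / 4.000 = 0.2500.

0.250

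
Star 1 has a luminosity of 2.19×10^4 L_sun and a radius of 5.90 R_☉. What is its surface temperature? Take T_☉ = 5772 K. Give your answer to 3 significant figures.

T/T_☉ = (L/L_☉)^(1/4) / (R/R_☉)^(1/2)
T = 5772 × (2.19×10^4)^(1/4) / √(5.90) = 5772 × 12.16 / 2.429 = 2.891×10^4 K.

2.89×10^4 K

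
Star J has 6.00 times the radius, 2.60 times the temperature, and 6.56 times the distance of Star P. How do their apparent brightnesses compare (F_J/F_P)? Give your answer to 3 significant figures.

L_J/L_P = (R_J/R_P)²(T_J/T_P)⁴ = (6.00)² × (2.60)⁴ = 1645.
F_J/F_P = (L_J/L_P)/(d_J/d_P)² = 1645 / (6.56)² = 38.23.

38.2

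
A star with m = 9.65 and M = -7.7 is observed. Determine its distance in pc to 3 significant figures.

2.95×10^4 pc

m − M = 5 log₁₀(d/10 pc)
9.65 − (-7.7) = 17.35 = 5 log₁₀(d/10)
d = 10 × 10^(17.35/5) = 10 × 10^3.470 = 2.951×10^4 pc.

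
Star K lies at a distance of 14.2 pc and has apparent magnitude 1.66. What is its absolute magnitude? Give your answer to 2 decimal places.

M = m − 5 log₁₀(d/10 pc) = 1.66 − 5 log₁₀(14.2/10)
  = 1.66 − 5 × 0.152 = 1.66 − 0.76 = 0.90.

0.90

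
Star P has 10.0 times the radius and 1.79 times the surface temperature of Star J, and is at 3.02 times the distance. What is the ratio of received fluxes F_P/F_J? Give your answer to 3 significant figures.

113

L_P/L_J = (R_P/R_J)²(T_P/T_J)⁴ = (10.0)² × (1.79)⁴ = 1027.
F_P/F_J = (L_P/L_J)/(d_P/d_J)² = 1027 / (3.02)² = 112.6.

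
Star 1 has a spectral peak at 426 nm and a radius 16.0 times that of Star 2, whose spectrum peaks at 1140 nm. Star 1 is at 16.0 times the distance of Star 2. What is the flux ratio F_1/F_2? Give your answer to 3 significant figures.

51.3

Wien's law: T_1/T_2 = λ_2/λ_1 = 1140/426 = 2.676.
L_1/L_2 = (R_1/R_2)²(T_1/T_2)⁴ = (16.0)²(2.676)⁴ = 1.313×10^4.
F_1/F_2 = (L_1/L_2)/(d_1/d_2)² = 1.313×10^4/(16.0)² = 51.28.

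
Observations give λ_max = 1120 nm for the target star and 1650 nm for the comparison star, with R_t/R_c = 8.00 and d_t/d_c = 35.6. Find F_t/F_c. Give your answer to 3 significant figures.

Wien's law: T_t/T_c = λ_c/λ_t = 1650/1120 = 1.473.
L_t/L_c = (R_t/R_c)²(T_t/T_c)⁴ = (8.00)²(1.473)⁴ = 301.5.
F_t/F_c = (L_t/L_c)/(d_t/d_c)² = 301.5/(35.6)² = 0.2379.

0.238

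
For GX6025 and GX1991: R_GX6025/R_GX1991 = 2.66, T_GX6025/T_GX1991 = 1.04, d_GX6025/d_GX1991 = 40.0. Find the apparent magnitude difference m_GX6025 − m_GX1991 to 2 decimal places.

L_GX6025/L_GX1991 = (2.66)²(1.04)⁴ = 8.277.
F_GX6025/F_GX1991 = (L_GX6025/L_GX1991)/(d_GX6025/d_GX1991)² = 8.277/1600 = 0.005173.
m_GX6025 − m_GX1991 = −2.5 log₁₀(0.005173) = 5.72.

5.72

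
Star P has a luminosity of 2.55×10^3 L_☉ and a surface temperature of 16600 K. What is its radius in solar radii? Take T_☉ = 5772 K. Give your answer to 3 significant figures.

6.11 solar radii

R/R_☉ = √(L/L_☉) / (T/T_☉)² = √(2.55×10^3) / (2.876)²
       = 50.50 / 8.271 = 6.105.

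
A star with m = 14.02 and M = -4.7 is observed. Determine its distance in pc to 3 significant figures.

5.55×10^4 pc

m − M = 5 log₁₀(d/10 pc)
14.02 − (-4.7) = 18.72 = 5 log₁₀(d/10)
d = 10 × 10^(18.72/5) = 10 × 10^3.744 = 5.546×10^4 pc.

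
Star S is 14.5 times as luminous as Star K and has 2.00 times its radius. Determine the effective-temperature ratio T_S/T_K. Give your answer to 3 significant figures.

1.38

L ∝ R²T⁴ gives T ∝ (L/R²)^(1/4), so
T_S/T_K = (14.5 / 2.00²)^(1/4) = (3.625)^(1/4) = 1.380.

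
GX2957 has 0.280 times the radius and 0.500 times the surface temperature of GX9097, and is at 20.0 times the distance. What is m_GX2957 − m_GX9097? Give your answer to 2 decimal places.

L_GX2957/L_GX9097 = (0.280)²(0.500)⁴ = 0.004900.
F_GX2957/F_GX9097 = (L_GX2957/L_GX9097)/(d_GX2957/d_GX9097)² = 0.004900/400.0 = 1.225×10^-5.
m_GX2957 − m_GX9097 = −2.5 log₁₀(1.225×10^-5) = 12.28.

12.28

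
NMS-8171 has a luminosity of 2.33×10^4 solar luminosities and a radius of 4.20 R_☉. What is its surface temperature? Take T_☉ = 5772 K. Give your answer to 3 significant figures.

T/T_☉ = (L/L_☉)^(1/4) / (R/R_☉)^(1/2)
T = 5772 × (2.33×10^4)^(1/4) / √(4.20) = 5772 × 12.35 / 2.049 = 3.480×10^4 K.

3.48×10^4 K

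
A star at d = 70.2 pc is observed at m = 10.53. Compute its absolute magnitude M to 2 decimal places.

M = m − 5 log₁₀(d/10 pc) = 10.53 − 5 log₁₀(70.2/10)
  = 10.53 − 5 × 0.846 = 10.53 − 4.23 = 6.30.

6.30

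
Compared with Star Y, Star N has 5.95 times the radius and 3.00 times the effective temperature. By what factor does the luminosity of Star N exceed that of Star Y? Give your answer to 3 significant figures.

From the Stefan–Boltzmann law, L ∝ R²T⁴, so
L_N/L_Y = (R_N/R_Y)² (T_N/T_Y)⁴ = (5.95)² × (3.00)⁴ = 35.40 × 81.00 = 2868.

2.87×10^3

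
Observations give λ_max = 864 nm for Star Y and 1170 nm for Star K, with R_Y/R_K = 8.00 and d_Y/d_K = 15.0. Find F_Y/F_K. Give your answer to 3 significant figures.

Wien's law: T_Y/T_K = λ_K/λ_Y = 1170/864 = 1.354.
L_Y/L_K = (R_Y/R_K)²(T_Y/T_K)⁴ = (8.00)²(1.354)⁴ = 215.2.
F_Y/F_K = (L_Y/L_K)/(d_Y/d_K)² = 215.2/(15.0)² = 0.9565.

0.957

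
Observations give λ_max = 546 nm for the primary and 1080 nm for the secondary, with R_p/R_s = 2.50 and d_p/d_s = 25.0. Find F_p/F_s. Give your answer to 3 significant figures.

0.153

Wien's law: T_p/T_s = λ_s/λ_p = 1080/546 = 1.978.
L_p/L_s = (R_p/R_s)²(T_p/T_s)⁴ = (2.50)²(1.978)⁴ = 95.68.
F_p/F_s = (L_p/L_s)/(d_p/d_s)² = 95.68/(25.0)² = 0.1531.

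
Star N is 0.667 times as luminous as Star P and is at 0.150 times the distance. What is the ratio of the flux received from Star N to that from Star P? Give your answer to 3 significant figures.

29.6

F = L/(4πd²), so F_N/F_P = (L_N/L_P) / (d_N/d_P)²
= 0.667 / (0.150)² = 0.667 / 0.02250 = 29.64.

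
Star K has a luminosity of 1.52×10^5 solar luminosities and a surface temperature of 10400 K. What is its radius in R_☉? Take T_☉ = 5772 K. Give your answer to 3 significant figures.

120 R_☉

R/R_☉ = √(L/L_☉) / (T/T_☉)² = √(1.52×10^5) / (1.802)²
       = 389.9 / 3.246 = 120.1.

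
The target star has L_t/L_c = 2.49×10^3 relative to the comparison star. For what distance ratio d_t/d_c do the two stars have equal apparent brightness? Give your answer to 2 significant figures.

Equal flux requires L_t/d_t² = L_c/d_c², so d_t/d_c = √(L_t/L_c)
= √(2.49×10^3) = 49.90.

50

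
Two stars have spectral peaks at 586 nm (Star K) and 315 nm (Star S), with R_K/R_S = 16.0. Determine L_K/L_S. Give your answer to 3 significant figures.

21.4

Wien's law gives T ∝ 1/λ_max, so T_K/T_S = λ_S/λ_K = 315/586 = 0.5375.
Then L ∝ R²T⁴ gives L_K/L_S = (16.0)² × (0.5375)⁴ = 256.0 × 0.08349 = 21.37.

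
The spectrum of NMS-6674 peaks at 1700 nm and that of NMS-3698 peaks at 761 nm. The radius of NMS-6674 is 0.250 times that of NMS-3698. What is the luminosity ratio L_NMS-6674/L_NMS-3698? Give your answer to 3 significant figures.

0.00251

Wien's law gives T ∝ 1/λ_max, so T_NMS-6674/T_NMS-3698 = λ_NMS-3698/λ_NMS-6674 = 761/1700 = 0.4476.
Then L ∝ R²T⁴ gives L_NMS-6674/L_NMS-3698 = (0.250)² × (0.4476)⁴ = 0.06250 × 0.04016 = 0.002510.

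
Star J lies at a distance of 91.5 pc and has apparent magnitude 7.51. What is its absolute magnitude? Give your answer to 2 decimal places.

2.70

M = m − 5 log₁₀(d/10 pc) = 7.51 − 5 log₁₀(91.5/10)
  = 7.51 − 5 × 0.961 = 7.51 − 4.81 = 2.70.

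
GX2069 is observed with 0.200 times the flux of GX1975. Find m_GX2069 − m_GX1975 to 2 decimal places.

m_GX2069 − m_GX1975 = −2.5 log₁₀(F_GX2069/F_GX1975) = −2.5 log₁₀(0.200) = −2.5 × (-0.699) = 1.747.

1.75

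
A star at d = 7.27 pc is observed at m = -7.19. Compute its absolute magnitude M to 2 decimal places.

M = m − 5 log₁₀(d/10 pc) = -7.19 − 5 log₁₀(7.27/10)
  = -7.19 − 5 × -0.138 = -7.19 − -0.69 = -6.50.

-6.50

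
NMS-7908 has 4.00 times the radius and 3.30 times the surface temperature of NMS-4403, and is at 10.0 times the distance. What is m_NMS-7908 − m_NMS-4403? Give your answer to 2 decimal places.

L_NMS-7908/L_NMS-4403 = (4.00)²(3.30)⁴ = 1897.
F_NMS-7908/F_NMS-4403 = (L_NMS-7908/L_NMS-4403)/(d_NMS-7908/d_NMS-4403)² = 1897/100.0 = 18.97.
m_NMS-7908 − m_NMS-4403 = −2.5 log₁₀(18.97) = -3.20.

-3.20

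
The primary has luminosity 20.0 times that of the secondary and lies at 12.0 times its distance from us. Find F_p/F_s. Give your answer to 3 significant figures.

F = L/(4πd²), so F_p/F_s = (L_p/L_s) / (d_p/d_s)²
= 20.0 / (12.0)² = 20.0 / 144.0 = 0.1389.

0.139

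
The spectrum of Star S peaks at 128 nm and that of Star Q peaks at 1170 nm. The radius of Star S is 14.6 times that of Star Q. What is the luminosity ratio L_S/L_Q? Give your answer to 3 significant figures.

1.49×10^6

Wien's law gives T ∝ 1/λ_max, so T_S/T_Q = λ_Q/λ_S = 1170/128 = 9.141.
Then L ∝ R²T⁴ gives L_S/L_Q = (14.6)² × (9.141)⁴ = 213.2 × 6981 = 1.488×10^6.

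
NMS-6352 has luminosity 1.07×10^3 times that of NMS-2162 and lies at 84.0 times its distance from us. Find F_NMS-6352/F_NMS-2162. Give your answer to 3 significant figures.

F = L/(4πd²), so F_NMS-6352/F_NMS-2162 = (L_NMS-6352/L_NMS-2162) / (d_NMS-6352/d_NMS-2162)²
= 1.07×10^3 / (84.0)² = 1.07×10^3 / 7056 = 0.1516.

0.152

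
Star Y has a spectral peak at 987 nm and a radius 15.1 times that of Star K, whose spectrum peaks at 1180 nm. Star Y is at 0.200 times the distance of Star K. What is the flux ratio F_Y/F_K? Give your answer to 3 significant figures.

1.16×10^4

Wien's law: T_Y/T_K = λ_K/λ_Y = 1180/987 = 1.196.
L_Y/L_K = (R_Y/R_K)²(T_Y/T_K)⁴ = (15.1)²(1.196)⁴ = 465.8.
F_Y/F_K = (L_Y/L_K)/(d_Y/d_K)² = 465.8/(0.200)² = 1.165×10^4.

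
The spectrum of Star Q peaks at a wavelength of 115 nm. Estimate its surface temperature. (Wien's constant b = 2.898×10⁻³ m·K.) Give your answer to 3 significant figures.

T = b/λ_max = 2.898×10⁻³ / (115×10⁻⁹) = 2.520×10^4 K.

2.52×10^4 K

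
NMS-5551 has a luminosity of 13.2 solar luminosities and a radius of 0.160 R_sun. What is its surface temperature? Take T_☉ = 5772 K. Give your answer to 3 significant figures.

T/T_☉ = (L/L_☉)^(1/4) / (R/R_☉)^(1/2)
T = 5772 × (13.2)^(1/4) / √(0.160) = 5772 × 1.906 / 0.4000 = 2.750×10^4 K.

2.75×10^4 K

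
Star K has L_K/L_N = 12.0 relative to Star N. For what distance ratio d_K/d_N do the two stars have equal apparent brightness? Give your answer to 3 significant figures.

3.46

Equal flux requires L_K/d_K² = L_N/d_N², so d_K/d_N = √(L_K/L_N)
= √(12.0) = 3.464.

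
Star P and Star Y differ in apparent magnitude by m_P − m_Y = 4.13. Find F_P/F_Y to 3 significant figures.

F_P/F_Y = 10^(−(m_P − m_Y)/2.5) = 10^(-4.13/2.5) = 10^-1.652 = 0.02228.

0.0223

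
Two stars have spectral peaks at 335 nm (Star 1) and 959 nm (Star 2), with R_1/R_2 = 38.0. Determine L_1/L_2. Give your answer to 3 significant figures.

9.70×10^4

Wien's law gives T ∝ 1/λ_max, so T_1/T_2 = λ_2/λ_1 = 959/335 = 2.863.
Then L ∝ R²T⁴ gives L_1/L_2 = (38.0)² × (2.863)⁴ = 1444 × 67.16 = 9.698×10^4.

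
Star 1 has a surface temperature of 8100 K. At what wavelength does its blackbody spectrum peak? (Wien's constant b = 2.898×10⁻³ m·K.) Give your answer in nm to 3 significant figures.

λ_max = b/T = 2.898×10⁻³ / 8100 = 3.58×10^-7 m = 357.8 nm.

358 nm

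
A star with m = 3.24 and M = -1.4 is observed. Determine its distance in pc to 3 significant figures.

m − M = 5 log₁₀(d/10 pc)
3.24 − (-1.4) = 4.64 = 5 log₁₀(d/10)
d = 10 × 10^(4.64/5) = 10 × 10^0.928 = 84.72 pc.

84.7 pc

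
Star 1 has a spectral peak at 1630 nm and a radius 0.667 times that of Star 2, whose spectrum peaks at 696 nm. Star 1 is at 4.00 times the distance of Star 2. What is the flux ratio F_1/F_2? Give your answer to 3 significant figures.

9.24×10^-4

Wien's law: T_1/T_2 = λ_2/λ_1 = 696/1630 = 0.4270.
L_1/L_2 = (R_1/R_2)²(T_1/T_2)⁴ = (0.667)²(0.4270)⁴ = 0.01479.
F_1/F_2 = (L_1/L_2)/(d_1/d_2)² = 0.01479/(4.00)² = 9.243×10^-4.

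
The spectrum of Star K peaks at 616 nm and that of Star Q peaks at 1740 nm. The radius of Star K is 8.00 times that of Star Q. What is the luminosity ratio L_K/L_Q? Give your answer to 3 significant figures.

4.07×10^3

Wien's law gives T ∝ 1/λ_max, so T_K/T_Q = λ_Q/λ_K = 1740/616 = 2.825.
Then L ∝ R²T⁴ gives L_K/L_Q = (8.00)² × (2.825)⁴ = 64.00 × 63.66 = 4074.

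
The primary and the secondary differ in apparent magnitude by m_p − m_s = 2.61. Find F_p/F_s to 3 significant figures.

F_p/F_s = 10^(−(m_p − m_s)/2.5) = 10^(-2.61/2.5) = 10^-1.044 = 0.09036.

0.0904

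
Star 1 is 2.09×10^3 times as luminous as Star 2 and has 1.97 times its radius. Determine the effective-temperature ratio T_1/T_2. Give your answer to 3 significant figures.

L ∝ R²T⁴ gives T ∝ (L/R²)^(1/4), so
T_1/T_2 = (2.09×10^3 / 1.97²)^(1/4) = (538.5)^(1/4) = 4.817.

4.82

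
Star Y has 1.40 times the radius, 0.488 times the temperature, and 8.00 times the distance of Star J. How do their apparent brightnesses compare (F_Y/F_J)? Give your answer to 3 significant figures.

0.00174

L_Y/L_J = (R_Y/R_J)²(T_Y/T_J)⁴ = (1.40)² × (0.488)⁴ = 0.1112.
F_Y/F_J = (L_Y/L_J)/(d_Y/d_J)² = 0.1112 / (8.00)² = 0.001737.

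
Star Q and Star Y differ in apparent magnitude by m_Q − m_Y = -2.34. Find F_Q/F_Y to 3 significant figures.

8.63

F_Q/F_Y = 10^(−(m_Q − m_Y)/2.5) = 10^(2.34/2.5) = 10^0.936 = 8.630.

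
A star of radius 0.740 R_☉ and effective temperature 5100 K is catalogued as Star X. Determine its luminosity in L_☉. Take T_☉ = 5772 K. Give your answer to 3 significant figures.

0.334 L_☉

L/L_☉ = (R/R_☉)² (T/T_☉)⁴ = (0.740)² × (5100/5772)⁴
       = 0.5476 × (0.8836)⁴ = 0.5476 × 0.6095 = 0.3338.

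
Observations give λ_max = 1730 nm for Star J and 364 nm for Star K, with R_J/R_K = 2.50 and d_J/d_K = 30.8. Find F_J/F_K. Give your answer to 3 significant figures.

Wien's law: T_J/T_K = λ_K/λ_J = 364/1730 = 0.2104.
L_J/L_K = (R_J/R_K)²(T_J/T_K)⁴ = (2.50)²(0.2104)⁴ = 0.01225.
F_J/F_K = (L_J/L_K)/(d_J/d_K)² = 0.01225/(30.8)² = 1.291×10^-5.

1.29×10^-5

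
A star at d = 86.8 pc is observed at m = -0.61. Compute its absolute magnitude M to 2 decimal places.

-5.30

M = m − 5 log₁₀(d/10 pc) = -0.61 − 5 log₁₀(86.8/10)
  = -0.61 − 5 × 0.939 = -0.61 − 4.69 = -5.30.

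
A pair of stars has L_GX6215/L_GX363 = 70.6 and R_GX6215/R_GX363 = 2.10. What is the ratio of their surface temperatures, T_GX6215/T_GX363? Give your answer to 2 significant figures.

L ∝ R²T⁴ gives T ∝ (L/R²)^(1/4), so
T_GX6215/T_GX363 = (70.6 / 2.10²)^(1/4) = (16.01)^(1/4) = 2.000.

2.0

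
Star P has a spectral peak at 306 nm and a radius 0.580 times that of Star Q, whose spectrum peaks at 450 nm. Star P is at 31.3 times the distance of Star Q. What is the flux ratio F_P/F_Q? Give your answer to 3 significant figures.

Wien's law: T_P/T_Q = λ_Q/λ_P = 450/306 = 1.471.
L_P/L_Q = (R_P/R_Q)²(T_P/T_Q)⁴ = (0.580)²(1.471)⁴ = 1.573.
F_P/F_Q = (L_P/L_Q)/(d_P/d_Q)² = 1.573/(31.3)² = 0.001606.

0.00161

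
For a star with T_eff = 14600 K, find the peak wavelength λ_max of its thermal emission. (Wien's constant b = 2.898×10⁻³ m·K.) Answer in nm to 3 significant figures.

λ_max = b/T = 2.898×10⁻³ / 14600 = 1.98×10^-7 m = 198.5 nm.

198 nm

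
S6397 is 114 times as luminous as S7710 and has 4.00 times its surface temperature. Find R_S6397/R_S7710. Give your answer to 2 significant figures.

L ∝ R²T⁴ gives R ∝ √L / T², so
R_S6397/R_S7710 = √(114) / (4.00)² = 10.68 / 16.00 = 0.6673.

0.67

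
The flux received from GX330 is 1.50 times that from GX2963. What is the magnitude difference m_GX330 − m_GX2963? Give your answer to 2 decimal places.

m_GX330 − m_GX2963 = −2.5 log₁₀(F_GX330/F_GX2963) = −2.5 log₁₀(1.50) = −2.5 × (0.176) = -0.440.

-0.44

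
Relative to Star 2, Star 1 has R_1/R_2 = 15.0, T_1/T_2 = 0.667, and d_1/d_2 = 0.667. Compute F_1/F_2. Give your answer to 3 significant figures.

100

L_1/L_2 = (R_1/R_2)²(T_1/T_2)⁴ = (15.0)² × (0.667)⁴ = 44.53.
F_1/F_2 = (L_1/L_2)/(d_1/d_2)² = 44.53 / (0.667)² = 100.1.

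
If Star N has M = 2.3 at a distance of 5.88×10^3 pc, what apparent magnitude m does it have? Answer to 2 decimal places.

m = M + 5 log₁₀(d/10 pc) = 2.3 + 5 log₁₀(5.88×10^3/10)
  = 2.3 + 5 × 2.769 = 2.3 + 13.85 = 16.15.

16.15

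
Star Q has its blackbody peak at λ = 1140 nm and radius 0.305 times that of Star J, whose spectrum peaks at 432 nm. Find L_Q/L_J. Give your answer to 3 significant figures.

0.00192

Wien's law gives T ∝ 1/λ_max, so T_Q/T_J = λ_J/λ_Q = 432/1140 = 0.3789.
Then L ∝ R²T⁴ gives L_Q/L_J = (0.305)² × (0.3789)⁴ = 0.09302 × 0.02062 = 0.001918.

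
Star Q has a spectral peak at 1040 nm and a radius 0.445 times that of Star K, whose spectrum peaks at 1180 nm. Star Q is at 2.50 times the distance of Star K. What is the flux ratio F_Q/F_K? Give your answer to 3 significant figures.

0.0525

Wien's law: T_Q/T_K = λ_K/λ_Q = 1180/1040 = 1.135.
L_Q/L_K = (R_Q/R_K)²(T_Q/T_K)⁴ = (0.445)²(1.135)⁴ = 0.3282.
F_Q/F_K = (L_Q/L_K)/(d_Q/d_K)² = 0.3282/(2.50)² = 0.05251.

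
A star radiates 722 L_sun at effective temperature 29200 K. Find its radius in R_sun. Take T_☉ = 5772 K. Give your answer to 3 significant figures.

1.05 R_sun

R/R_☉ = √(L/L_☉) / (T/T_☉)² = √(722) / (5.059)²
       = 26.87 / 25.59 = 1.050.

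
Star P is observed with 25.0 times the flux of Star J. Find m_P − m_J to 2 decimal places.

-3.49

m_P − m_J = −2.5 log₁₀(F_P/F_J) = −2.5 log₁₀(25.0) = −2.5 × (1.398) = -3.495.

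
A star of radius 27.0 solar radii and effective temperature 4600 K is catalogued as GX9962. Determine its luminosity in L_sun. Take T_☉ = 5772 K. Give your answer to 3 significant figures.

L/L_☉ = (R/R_☉)² (T/T_☉)⁴ = (27.0)² × (4600/5772)⁴
       = 729.0 × (0.7970)⁴ = 729.0 × 0.4034 = 294.1.

294 L_sun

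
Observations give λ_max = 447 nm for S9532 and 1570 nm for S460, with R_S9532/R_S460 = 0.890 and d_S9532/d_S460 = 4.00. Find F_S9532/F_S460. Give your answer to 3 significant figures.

7.53

Wien's law: T_S9532/T_S460 = λ_S460/λ_S9532 = 1570/447 = 3.512.
L_S9532/L_S460 = (R_S9532/R_S460)²(T_S9532/T_S460)⁴ = (0.890)²(3.512)⁴ = 120.5.
F_S9532/F_S460 = (L_S9532/L_S460)/(d_S9532/d_S460)² = 120.5/(4.00)² = 7.534.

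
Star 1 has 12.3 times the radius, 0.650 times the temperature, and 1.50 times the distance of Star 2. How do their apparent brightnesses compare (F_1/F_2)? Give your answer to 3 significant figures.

12.0

L_1/L_2 = (R_1/R_2)²(T_1/T_2)⁴ = (12.3)² × (0.650)⁴ = 27.01.
F_1/F_2 = (L_1/L_2)/(d_1/d_2)² = 27.01 / (1.50)² = 12.00.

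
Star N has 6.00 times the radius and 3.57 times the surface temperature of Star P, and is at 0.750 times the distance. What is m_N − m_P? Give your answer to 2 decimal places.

-10.04

L_N/L_P = (6.00)²(3.57)⁴ = 5848.
F_N/F_P = (L_N/L_P)/(d_N/d_P)² = 5848/0.5625 = 1.040×10^4.
m_N − m_P = −2.5 log₁₀(1.040×10^4) = -10.04.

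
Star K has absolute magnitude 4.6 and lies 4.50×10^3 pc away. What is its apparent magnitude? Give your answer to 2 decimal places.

17.87

m = M + 5 log₁₀(d/10 pc) = 4.6 + 5 log₁₀(4.50×10^3/10)
  = 4.6 + 5 × 2.653 = 4.6 + 13.27 = 17.87.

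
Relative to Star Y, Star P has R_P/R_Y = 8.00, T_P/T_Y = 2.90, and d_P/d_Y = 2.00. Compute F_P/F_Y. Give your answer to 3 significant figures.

L_P/L_Y = (R_P/R_Y)²(T_P/T_Y)⁴ = (8.00)² × (2.90)⁴ = 4527.
F_P/F_Y = (L_P/L_Y)/(d_P/d_Y)² = 4527 / (2.00)² = 1132.

1.13×10^3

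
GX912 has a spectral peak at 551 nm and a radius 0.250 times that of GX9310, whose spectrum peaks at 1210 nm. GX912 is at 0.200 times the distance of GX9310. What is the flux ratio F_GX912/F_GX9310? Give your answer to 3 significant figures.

36.3

Wien's law: T_GX912/T_GX9310 = λ_GX9310/λ_GX912 = 1210/551 = 2.196.
L_GX912/L_GX9310 = (R_GX912/R_GX9310)²(T_GX912/T_GX9310)⁴ = (0.250)²(2.196)⁴ = 1.454.
F_GX912/F_GX9310 = (L_GX912/L_GX9310)/(d_GX912/d_GX9310)² = 1.454/(0.200)² = 36.34.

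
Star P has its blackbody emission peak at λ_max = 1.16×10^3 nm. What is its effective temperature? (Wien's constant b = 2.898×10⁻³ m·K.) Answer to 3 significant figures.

T = b/λ_max = 2.898×10⁻³ / (1.16×10^3×10⁻⁹) = 2498 K.

2.50×10^3 K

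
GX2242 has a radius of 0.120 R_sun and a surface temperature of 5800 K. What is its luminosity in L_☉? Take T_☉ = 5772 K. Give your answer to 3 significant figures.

0.0147 L_☉

L/L_☉ = (R/R_☉)² (T/T_☉)⁴ = (0.120)² × (5800/5772)⁴
       = 0.01440 × (1.005)⁴ = 0.01440 × 1.020 = 0.01468.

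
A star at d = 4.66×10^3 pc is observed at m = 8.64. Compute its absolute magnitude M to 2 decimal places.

-4.70

M = m − 5 log₁₀(d/10 pc) = 8.64 − 5 log₁₀(4.66×10^3/10)
  = 8.64 − 5 × 2.668 = 8.64 − 13.34 = -4.70.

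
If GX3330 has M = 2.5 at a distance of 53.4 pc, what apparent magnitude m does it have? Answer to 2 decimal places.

6.14

m = M + 5 log₁₀(d/10 pc) = 2.5 + 5 log₁₀(53.4/10)
  = 2.5 + 5 × 0.728 = 2.5 + 3.64 = 6.14.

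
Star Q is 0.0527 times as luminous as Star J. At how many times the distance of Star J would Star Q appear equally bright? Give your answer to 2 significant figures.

Equal flux requires L_Q/d_Q² = L_J/d_J², so d_Q/d_J = √(L_Q/L_J)
= √(0.0527) = 0.2296.

0.23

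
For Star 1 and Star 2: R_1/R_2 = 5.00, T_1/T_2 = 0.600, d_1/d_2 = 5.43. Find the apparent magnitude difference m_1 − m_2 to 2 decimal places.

2.40

L_1/L_2 = (5.00)²(0.600)⁴ = 3.240.
F_1/F_2 = (L_1/L_2)/(d_1/d_2)² = 3.240/29.48 = 0.1099.
m_1 − m_2 = −2.5 log₁₀(0.1099) = 2.40.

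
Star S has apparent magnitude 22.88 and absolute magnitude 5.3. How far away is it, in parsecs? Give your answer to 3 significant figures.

m − M = 5 log₁₀(d/10 pc)
22.88 − (5.3) = 17.58 = 5 log₁₀(d/10)
d = 10 × 10^(17.58/5) = 10 × 10^3.516 = 3.281×10^4 pc.

3.28×10^4 pc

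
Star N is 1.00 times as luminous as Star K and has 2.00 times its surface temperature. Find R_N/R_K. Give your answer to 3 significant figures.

0.250

L ∝ R²T⁴ gives R ∝ √L / T², so
R_N/R_K = √(1.00) / (2.00)² = 1.000 / 4.000 = 0.2500.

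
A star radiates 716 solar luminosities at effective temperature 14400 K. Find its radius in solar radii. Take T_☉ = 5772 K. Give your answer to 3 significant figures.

4.30 solar radii

R/R_☉ = √(L/L_☉) / (T/T_☉)² = √(716) / (2.495)²
       = 26.76 / 6.224 = 4.299.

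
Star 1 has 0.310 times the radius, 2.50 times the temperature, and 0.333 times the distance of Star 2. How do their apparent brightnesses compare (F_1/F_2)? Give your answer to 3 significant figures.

L_1/L_2 = (R_1/R_2)²(T_1/T_2)⁴ = (0.310)² × (2.50)⁴ = 3.754.
F_1/F_2 = (L_1/L_2)/(d_1/d_2)² = 3.754 / (0.333)² = 33.85.

33.9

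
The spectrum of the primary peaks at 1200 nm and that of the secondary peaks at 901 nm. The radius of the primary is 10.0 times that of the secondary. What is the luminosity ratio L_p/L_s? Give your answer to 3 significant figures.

31.8

Wien's law gives T ∝ 1/λ_max, so T_p/T_s = λ_s/λ_p = 901/1200 = 0.7508.
Then L ∝ R²T⁴ gives L_p/L_s = (10.0)² × (0.7508)⁴ = 100.0 × 0.3178 = 31.78.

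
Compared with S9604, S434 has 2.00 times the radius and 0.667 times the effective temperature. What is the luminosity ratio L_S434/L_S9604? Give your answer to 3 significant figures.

From the Stefan–Boltzmann law, L ∝ R²T⁴, so
L_S434/L_S9604 = (R_S434/R_S9604)² (T_S434/T_S9604)⁴ = (2.00)² × (0.667)⁴ = 4.000 × 0.1979 = 0.7917.

0.792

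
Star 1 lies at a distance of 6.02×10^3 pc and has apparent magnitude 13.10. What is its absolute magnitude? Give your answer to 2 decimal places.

-0.80

M = m − 5 log₁₀(d/10 pc) = 13.10 − 5 log₁₀(6.02×10^3/10)
  = 13.10 − 5 × 2.780 = 13.10 − 13.90 = -0.80.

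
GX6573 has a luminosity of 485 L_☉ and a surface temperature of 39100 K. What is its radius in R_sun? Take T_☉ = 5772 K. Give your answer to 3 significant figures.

0.480 R_sun

R/R_☉ = √(L/L_☉) / (T/T_☉)² = √(485) / (6.774)²
       = 22.02 / 45.89 = 0.4799.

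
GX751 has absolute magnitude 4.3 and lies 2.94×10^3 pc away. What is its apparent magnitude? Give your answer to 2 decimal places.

m = M + 5 log₁₀(d/10 pc) = 4.3 + 5 log₁₀(2.94×10^3/10)
  = 4.3 + 5 × 2.468 = 4.3 + 12.34 = 16.64.

16.64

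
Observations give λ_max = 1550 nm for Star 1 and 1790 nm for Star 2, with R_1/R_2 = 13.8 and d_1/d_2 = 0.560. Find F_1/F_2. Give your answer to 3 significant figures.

1.08×10^3

Wien's law: T_1/T_2 = λ_2/λ_1 = 1790/1550 = 1.155.
L_1/L_2 = (R_1/R_2)²(T_1/T_2)⁴ = (13.8)²(1.155)⁴ = 338.7.
F_1/F_2 = (L_1/L_2)/(d_1/d_2)² = 338.7/(0.560)² = 1080.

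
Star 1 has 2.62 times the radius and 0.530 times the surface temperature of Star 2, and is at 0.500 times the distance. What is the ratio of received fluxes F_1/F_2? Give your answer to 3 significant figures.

2.17

L_1/L_2 = (R_1/R_2)²(T_1/T_2)⁴ = (2.62)² × (0.530)⁴ = 0.5416.
F_1/F_2 = (L_1/L_2)/(d_1/d_2)² = 0.5416 / (0.500)² = 2.167.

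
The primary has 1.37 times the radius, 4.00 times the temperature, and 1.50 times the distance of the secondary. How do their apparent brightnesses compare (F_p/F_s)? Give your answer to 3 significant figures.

214

L_p/L_s = (R_p/R_s)²(T_p/T_s)⁴ = (1.37)² × (4.00)⁴ = 480.5.
F_p/F_s = (L_p/L_s)/(d_p/d_s)² = 480.5 / (1.50)² = 213.5.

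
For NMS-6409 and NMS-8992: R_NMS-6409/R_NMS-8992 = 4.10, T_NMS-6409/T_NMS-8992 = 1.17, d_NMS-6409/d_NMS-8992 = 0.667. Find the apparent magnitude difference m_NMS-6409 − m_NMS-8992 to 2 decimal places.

-4.63

L_NMS-6409/L_NMS-8992 = (4.10)²(1.17)⁴ = 31.50.
F_NMS-6409/F_NMS-8992 = (L_NMS-6409/L_NMS-8992)/(d_NMS-6409/d_NMS-8992)² = 31.50/0.4449 = 70.80.
m_NMS-6409 − m_NMS-8992 = −2.5 log₁₀(70.80) = -4.63.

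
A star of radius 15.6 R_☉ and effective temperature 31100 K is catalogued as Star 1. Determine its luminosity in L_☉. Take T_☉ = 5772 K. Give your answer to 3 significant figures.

2.05×10^5 L_☉

L/L_☉ = (R/R_☉)² (T/T_☉)⁴ = (15.6)² × (31100/5772)⁴
       = 243.4 × (5.388)⁴ = 243.4 × 842.8 = 2.051×10^5.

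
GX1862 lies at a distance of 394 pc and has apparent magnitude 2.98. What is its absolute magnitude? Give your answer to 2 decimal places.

-5.00

M = m − 5 log₁₀(d/10 pc) = 2.98 − 5 log₁₀(394/10)
  = 2.98 − 5 × 1.595 = 2.98 − 7.98 = -5.00.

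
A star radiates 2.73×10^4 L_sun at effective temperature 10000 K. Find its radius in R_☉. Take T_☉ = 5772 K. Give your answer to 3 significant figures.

R/R_☉ = √(L/L_☉) / (T/T_☉)² = √(2.73×10^4) / (1.733)²
       = 165.2 / 3.002 = 55.05.

55.0 R_☉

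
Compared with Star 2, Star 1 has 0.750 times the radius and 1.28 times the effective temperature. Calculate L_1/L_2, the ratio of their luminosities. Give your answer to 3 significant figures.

1.51

From the Stefan–Boltzmann law, L ∝ R²T⁴, so
L_1/L_2 = (R_1/R_2)² (T_1/T_2)⁴ = (0.750)² × (1.28)⁴ = 0.5625 × 2.684 = 1.510.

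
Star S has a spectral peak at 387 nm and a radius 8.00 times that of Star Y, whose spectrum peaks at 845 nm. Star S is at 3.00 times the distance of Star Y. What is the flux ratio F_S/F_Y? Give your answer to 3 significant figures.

Wien's law: T_S/T_Y = λ_Y/λ_S = 845/387 = 2.183.
L_S/L_Y = (R_S/R_Y)²(T_S/T_Y)⁴ = (8.00)²(2.183)⁴ = 1455.
F_S/F_Y = (L_S/L_Y)/(d_S/d_Y)² = 1455/(3.00)² = 161.6.

162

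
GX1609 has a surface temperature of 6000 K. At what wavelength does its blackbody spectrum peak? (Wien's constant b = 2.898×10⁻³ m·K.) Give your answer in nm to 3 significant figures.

483 nm

λ_max = b/T = 2.898×10⁻³ / 6000 = 4.83×10^-7 m = 483.0 nm.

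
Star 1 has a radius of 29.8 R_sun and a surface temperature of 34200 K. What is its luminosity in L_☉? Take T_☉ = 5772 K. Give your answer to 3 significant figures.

L/L_☉ = (R/R_☉)² (T/T_☉)⁴ = (29.8)² × (34200/5772)⁴
       = 888.0 × (5.925)⁴ = 888.0 × 1233 = 1.095×10^6.

1.09×10^6 L_☉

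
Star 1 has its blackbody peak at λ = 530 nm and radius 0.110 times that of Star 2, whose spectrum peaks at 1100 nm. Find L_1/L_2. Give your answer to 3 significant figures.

Wien's law gives T ∝ 1/λ_max, so T_1/T_2 = λ_2/λ_1 = 1100/530 = 2.075.
Then L ∝ R²T⁴ gives L_1/L_2 = (0.110)² × (2.075)⁴ = 0.01210 × 18.56 = 0.2245.

0.225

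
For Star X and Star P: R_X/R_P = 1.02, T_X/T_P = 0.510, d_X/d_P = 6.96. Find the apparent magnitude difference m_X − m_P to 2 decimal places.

7.09

L_X/L_P = (1.02)²(0.510)⁴ = 0.07039.
F_X/F_P = (L_X/L_P)/(d_X/d_P)² = 0.07039/48.44 = 0.001453.
m_X − m_P = −2.5 log₁₀(0.001453) = 7.09.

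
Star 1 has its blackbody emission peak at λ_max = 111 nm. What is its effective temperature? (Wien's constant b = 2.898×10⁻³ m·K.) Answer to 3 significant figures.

T = b/λ_max = 2.898×10⁻³ / (111×10⁻⁹) = 2.611×10^4 K.

2.61×10^4 K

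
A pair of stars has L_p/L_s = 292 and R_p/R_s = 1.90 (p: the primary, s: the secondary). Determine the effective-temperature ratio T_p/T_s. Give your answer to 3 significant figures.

3.00

L ∝ R²T⁴ gives T ∝ (L/R²)^(1/4), so
T_p/T_s = (292 / 1.90²)^(1/4) = (80.89)^(1/4) = 2.999.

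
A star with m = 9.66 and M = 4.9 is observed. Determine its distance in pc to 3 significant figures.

m − M = 5 log₁₀(d/10 pc)
9.66 − (4.9) = 4.76 = 5 log₁₀(d/10)
d = 10 × 10^(4.76/5) = 10 × 10^0.952 = 89.54 pc.

89.5 pc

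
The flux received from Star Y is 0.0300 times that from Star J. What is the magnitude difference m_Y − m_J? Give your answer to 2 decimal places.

3.81

m_Y − m_J = −2.5 log₁₀(F_Y/F_J) = −2.5 log₁₀(0.0300) = −2.5 × (-1.523) = 3.807.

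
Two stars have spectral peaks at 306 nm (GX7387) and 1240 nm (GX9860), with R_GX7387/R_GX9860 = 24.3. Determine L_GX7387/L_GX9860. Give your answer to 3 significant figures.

1.59×10^5

Wien's law gives T ∝ 1/λ_max, so T_GX7387/T_GX9860 = λ_GX9860/λ_GX7387 = 1240/306 = 4.052.
Then L ∝ R²T⁴ gives L_GX7387/L_GX9860 = (24.3)² × (4.052)⁴ = 590.5 × 269.7 = 1.592×10^5.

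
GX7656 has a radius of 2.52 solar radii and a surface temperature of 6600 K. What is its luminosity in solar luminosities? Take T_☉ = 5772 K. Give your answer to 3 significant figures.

L/L_☉ = (R/R_☉)² (T/T_☉)⁴ = (2.52)² × (6600/5772)⁴
       = 6.350 × (1.143)⁴ = 6.350 × 1.710 = 10.86.

10.9 solar luminosities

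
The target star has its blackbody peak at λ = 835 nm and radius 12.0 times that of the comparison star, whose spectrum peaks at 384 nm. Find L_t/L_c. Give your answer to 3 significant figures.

Wien's law gives T ∝ 1/λ_max, so T_t/T_c = λ_c/λ_t = 384/835 = 0.4599.
Then L ∝ R²T⁴ gives L_t/L_c = (12.0)² × (0.4599)⁴ = 144.0 × 0.04473 = 6.441.

6.44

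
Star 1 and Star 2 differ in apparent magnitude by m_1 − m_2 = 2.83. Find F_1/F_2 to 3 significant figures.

0.0738

F_1/F_2 = 10^(−(m_1 − m_2)/2.5) = 10^(-2.83/2.5) = 10^-1.132 = 0.07379.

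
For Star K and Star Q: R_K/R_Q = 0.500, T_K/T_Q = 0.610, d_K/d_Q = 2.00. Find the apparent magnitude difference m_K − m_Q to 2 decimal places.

5.16

L_K/L_Q = (0.500)²(0.610)⁴ = 0.03461.
F_K/F_Q = (L_K/L_Q)/(d_K/d_Q)² = 0.03461/4.000 = 0.008654.
m_K − m_Q = −2.5 log₁₀(0.008654) = 5.16.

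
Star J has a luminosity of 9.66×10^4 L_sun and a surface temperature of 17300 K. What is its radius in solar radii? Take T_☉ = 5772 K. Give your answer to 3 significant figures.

R/R_☉ = √(L/L_☉) / (T/T_☉)² = √(9.66×10^4) / (2.997)²
       = 310.8 / 8.983 = 34.60.

34.6 solar radii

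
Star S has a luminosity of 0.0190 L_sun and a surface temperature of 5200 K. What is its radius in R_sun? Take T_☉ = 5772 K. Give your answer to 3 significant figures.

0.170 R_sun

R/R_☉ = √(L/L_☉) / (T/T_☉)² = √(0.0190) / (0.9009)²
       = 0.1378 / 0.8116 = 0.1698.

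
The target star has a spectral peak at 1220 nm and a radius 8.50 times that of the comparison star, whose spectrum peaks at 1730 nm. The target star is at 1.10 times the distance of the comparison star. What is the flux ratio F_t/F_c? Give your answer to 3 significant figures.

241

Wien's law: T_t/T_c = λ_c/λ_t = 1730/1220 = 1.418.
L_t/L_c = (R_t/R_c)²(T_t/T_c)⁴ = (8.50)²(1.418)⁴ = 292.1.
F_t/F_c = (L_t/L_c)/(d_t/d_c)² = 292.1/(1.10)² = 241.4.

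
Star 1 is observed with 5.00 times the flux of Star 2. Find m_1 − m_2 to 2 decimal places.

m_1 − m_2 = −2.5 log₁₀(F_1/F_2) = −2.5 log₁₀(5.00) = −2.5 × (0.699) = -1.747.

-1.75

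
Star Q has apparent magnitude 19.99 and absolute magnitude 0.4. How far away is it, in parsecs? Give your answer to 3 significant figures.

8.28×10^4 pc

m − M = 5 log₁₀(d/10 pc)
19.99 − (0.4) = 19.59 = 5 log₁₀(d/10)
d = 10 × 10^(19.59/5) = 10 × 10^3.918 = 8.279×10^4 pc.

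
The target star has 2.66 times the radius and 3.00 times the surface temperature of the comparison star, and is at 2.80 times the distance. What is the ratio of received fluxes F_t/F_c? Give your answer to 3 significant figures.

73.1

L_t/L_c = (R_t/R_c)²(T_t/T_c)⁴ = (2.66)² × (3.00)⁴ = 573.1.
F_t/F_c = (L_t/L_c)/(d_t/d_c)² = 573.1 / (2.80)² = 73.10.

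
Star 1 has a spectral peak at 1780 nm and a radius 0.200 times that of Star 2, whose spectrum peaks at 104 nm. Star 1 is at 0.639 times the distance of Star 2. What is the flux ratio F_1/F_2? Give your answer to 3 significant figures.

1.14×10^-6

Wien's law: T_1/T_2 = λ_2/λ_1 = 104/1780 = 0.05843.
L_1/L_2 = (R_1/R_2)²(T_1/T_2)⁴ = (0.200)²(0.05843)⁴ = 4.661×10^-7.
F_1/F_2 = (L_1/L_2)/(d_1/d_2)² = 4.661×10^-7/(0.639)² = 1.142×10^-6.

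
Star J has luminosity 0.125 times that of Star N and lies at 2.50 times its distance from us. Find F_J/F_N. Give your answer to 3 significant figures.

0.0200

F = L/(4πd²), so F_J/F_N = (L_J/L_N) / (d_J/d_N)²
= 0.125 / (2.50)² = 0.125 / 6.250 = 0.02000.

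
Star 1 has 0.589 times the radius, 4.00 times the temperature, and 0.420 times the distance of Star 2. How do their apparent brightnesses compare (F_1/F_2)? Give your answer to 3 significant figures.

L_1/L_2 = (R_1/R_2)²(T_1/T_2)⁴ = (0.589)² × (4.00)⁴ = 88.81.
F_1/F_2 = (L_1/L_2)/(d_1/d_2)² = 88.81 / (0.420)² = 503.5.

503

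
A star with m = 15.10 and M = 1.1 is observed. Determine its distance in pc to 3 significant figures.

6.31×10^3 pc

m − M = 5 log₁₀(d/10 pc)
15.10 − (1.1) = 14.00 = 5 log₁₀(d/10)
d = 10 × 10^(14.00/5) = 10 × 10^2.800 = 6310 pc.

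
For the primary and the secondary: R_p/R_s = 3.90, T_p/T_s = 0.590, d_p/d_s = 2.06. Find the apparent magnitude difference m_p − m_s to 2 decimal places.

0.91

L_p/L_s = (3.90)²(0.590)⁴ = 1.843.
F_p/F_s = (L_p/L_s)/(d_p/d_s)² = 1.843/4.244 = 0.4343.
m_p − m_s = −2.5 log₁₀(0.4343) = 0.91.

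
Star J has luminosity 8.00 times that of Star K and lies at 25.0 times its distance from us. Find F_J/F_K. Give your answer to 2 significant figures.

0.013

F = L/(4πd²), so F_J/F_K = (L_J/L_K) / (d_J/d_K)²
= 8.00 / (25.0)² = 8.00 / 625.0 = 0.01280.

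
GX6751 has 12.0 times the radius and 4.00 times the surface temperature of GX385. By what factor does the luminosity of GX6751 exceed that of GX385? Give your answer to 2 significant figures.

From the Stefan–Boltzmann law, L ∝ R²T⁴, so
L_GX6751/L_GX385 = (R_GX6751/R_GX385)² (T_GX6751/T_GX385)⁴ = (12.0)² × (4.00)⁴ = 144.0 × 256.0 = 3.686×10^4.

3.7×10^4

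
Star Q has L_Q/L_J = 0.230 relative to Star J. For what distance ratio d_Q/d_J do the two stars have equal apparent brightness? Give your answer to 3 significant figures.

Equal flux requires L_Q/d_Q² = L_J/d_J², so d_Q/d_J = √(L_Q/L_J)
= √(0.230) = 0.4796.

0.480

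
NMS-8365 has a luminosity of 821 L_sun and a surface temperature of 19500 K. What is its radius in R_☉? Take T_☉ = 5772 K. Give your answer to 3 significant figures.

2.51 R_☉

R/R_☉ = √(L/L_☉) / (T/T_☉)² = √(821) / (3.378)²
       = 28.65 / 11.41 = 2.510.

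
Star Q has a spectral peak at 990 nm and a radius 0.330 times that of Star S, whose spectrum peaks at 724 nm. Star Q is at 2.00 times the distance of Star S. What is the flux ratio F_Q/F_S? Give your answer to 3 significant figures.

Wien's law: T_Q/T_S = λ_S/λ_Q = 724/990 = 0.7313.
L_Q/L_S = (R_Q/R_S)²(T_Q/T_S)⁴ = (0.330)²(0.7313)⁴ = 0.03115.
F_Q/F_S = (L_Q/L_S)/(d_Q/d_S)² = 0.03115/(2.00)² = 0.007787.

0.00779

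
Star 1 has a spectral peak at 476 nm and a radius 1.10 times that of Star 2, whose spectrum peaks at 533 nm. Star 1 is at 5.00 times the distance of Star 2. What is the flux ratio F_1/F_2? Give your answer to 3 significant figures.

0.0761

Wien's law: T_1/T_2 = λ_2/λ_1 = 533/476 = 1.120.
L_1/L_2 = (R_1/R_2)²(T_1/T_2)⁴ = (1.10)²(1.120)⁴ = 1.902.
F_1/F_2 = (L_1/L_2)/(d_1/d_2)² = 1.902/(5.00)² = 0.07609.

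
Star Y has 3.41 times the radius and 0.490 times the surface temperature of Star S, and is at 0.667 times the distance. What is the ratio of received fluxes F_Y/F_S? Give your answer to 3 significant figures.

L_Y/L_S = (R_Y/R_S)²(T_Y/T_S)⁴ = (3.41)² × (0.490)⁴ = 0.6703.
F_Y/F_S = (L_Y/L_S)/(d_Y/d_S)² = 0.6703 / (0.667)² = 1.507.

1.51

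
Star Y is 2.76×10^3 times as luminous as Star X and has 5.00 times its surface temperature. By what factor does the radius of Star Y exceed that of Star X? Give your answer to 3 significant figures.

L ∝ R²T⁴ gives R ∝ √L / T², so
R_Y/R_X = √(2.76×10^3) / (5.00)² = 52.54 / 25.00 = 2.101.

2.10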